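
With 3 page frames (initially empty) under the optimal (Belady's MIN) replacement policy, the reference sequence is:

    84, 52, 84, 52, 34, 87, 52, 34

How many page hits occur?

84 -> miss, frames (84)
52 -> miss, frames (84 52)
84 -> hit
52 -> hit
34 -> miss, frames (84 52 34)
87 -> miss, evict 84, frames (52 34 87)
52 -> hit
34 -> hit
Hits: 4.

4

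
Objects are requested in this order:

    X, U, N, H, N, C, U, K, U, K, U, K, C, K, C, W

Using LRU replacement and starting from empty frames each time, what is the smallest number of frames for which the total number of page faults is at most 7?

4

f=1: 16 faults
f=2: 9 faults
f=3: 8 faults
f=4: 7 faults
f=5: 7 faults
f=6: 7 faults
f=7: 7 faults
Smallest f with faults ≤ 7 is 4.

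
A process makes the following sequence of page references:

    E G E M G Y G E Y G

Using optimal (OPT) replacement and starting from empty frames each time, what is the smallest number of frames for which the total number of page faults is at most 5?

f=1: 10 faults
f=2: 6 faults
f=3: 4 faults
f=4: 4 faults
Smallest f with faults ≤ 5 is 3.

3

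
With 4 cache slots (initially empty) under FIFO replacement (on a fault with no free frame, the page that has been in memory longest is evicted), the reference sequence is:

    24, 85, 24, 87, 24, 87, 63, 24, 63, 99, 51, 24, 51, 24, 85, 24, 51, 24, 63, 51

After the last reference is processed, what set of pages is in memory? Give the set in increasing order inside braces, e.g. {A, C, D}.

24 → miss, frames [24]
85 → miss, frames [24, 85]
24 → hit
87 → miss, frames [24, 85, 87]
24 → hit
87 → hit
63 → miss, frames [24, 85, 87, 63]
24 → hit
63 → hit
99 → miss, evict 24, frames [85, 87, 63, 99]
51 → miss, evict 85, frames [87, 63, 99, 51]
24 → miss, evict 87, frames [63, 99, 51, 24]
51 → hit
24 → hit
85 → miss, evict 63, frames [99, 51, 24, 85]
24 → hit
51 → hit
24 → hit
63 → miss, evict 99, frames [51, 24, 85, 63]
51 → hit

{24, 51, 63, 85}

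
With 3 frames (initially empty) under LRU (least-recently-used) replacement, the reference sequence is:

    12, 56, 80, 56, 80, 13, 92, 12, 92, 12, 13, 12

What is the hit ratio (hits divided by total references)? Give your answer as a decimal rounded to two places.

0.50

12 -> miss, frames [12]
56 -> miss, frames [12, 56]
80 -> miss, frames [12, 56, 80]
56 -> hit
80 -> hit
13 -> miss, evict 12, frames [56, 80, 13]
92 -> miss, evict 56, frames [80, 13, 92]
12 -> miss, evict 80, frames [13, 92, 12]
92 -> hit
12 -> hit
13 -> hit
12 -> hit
Hits: 6 of 12 references → 6/12 = 0.5000.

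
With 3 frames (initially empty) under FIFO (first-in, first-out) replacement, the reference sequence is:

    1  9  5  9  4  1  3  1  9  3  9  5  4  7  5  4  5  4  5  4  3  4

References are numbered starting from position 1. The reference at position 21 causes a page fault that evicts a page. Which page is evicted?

pos 1: 1: fault, frames {1}
pos 2: 9: fault, frames {1,9}
pos 3: 5: fault, frames {1,9,5}
pos 4: 9: hit
pos 5: 4: fault, evict 1, frames {9,5,4}
pos 6: 1: fault, evict 9, frames {5,4,1}
pos 7: 3: fault, evict 5, frames {4,1,3}
pos 8: 1: hit
pos 9: 9: fault, evict 4, frames {1,3,9}
pos 10: 3: hit
pos 11: 9: hit
pos 12: 5: fault, evict 1, frames {3,9,5}
pos 13: 4: fault, evict 3, frames {9,5,4}
pos 14: 7: fault, evict 9, frames {5,4,7}
pos 15: 5: hit
pos 16: 4: hit
pos 17: 5: hit
pos 18: 4: hit
pos 19: 5: hit
pos 20: 4: hit
pos 21: 3: fault, evict 5, frames {4,7,3}
At position 21, page 5 is evicted.

5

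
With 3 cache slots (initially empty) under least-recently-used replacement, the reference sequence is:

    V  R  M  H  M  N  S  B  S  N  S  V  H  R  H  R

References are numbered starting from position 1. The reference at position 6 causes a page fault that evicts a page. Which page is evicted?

R

pos 1: V → fault, frames [V]
pos 2: R → fault, frames [V, R]
pos 3: M → fault, frames [V, R, M]
pos 4: H → fault, evict V, frames [R, M, H]
pos 5: M → hit
pos 6: N → fault, evict R, frames [H, M, N]
At position 6, page R is evicted.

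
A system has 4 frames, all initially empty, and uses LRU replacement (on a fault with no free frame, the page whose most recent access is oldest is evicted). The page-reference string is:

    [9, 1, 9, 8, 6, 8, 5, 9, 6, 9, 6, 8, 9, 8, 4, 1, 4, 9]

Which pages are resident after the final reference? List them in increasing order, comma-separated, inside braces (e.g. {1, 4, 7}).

{1, 4, 8, 9}

9 -> fault, frames {9}
1 -> fault, frames {9,1}
9 -> hit
8 -> fault, frames {1,9,8}
6 -> fault, frames {1,9,8,6}
8 -> hit
5 -> fault, evict 1, frames {9,6,8,5}
9 -> hit
6 -> hit
9 -> hit
6 -> hit
8 -> hit
9 -> hit
8 -> hit
4 -> fault, evict 5, frames {6,9,8,4}
1 -> fault, evict 6, frames {9,8,4,1}
4 -> hit
9 -> hit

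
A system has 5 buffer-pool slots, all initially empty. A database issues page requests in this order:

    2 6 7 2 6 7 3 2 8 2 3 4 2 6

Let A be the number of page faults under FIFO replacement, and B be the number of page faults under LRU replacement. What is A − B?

1

Under FIFO: F F F . . . F . F . . F F F → 8 faults.
Under LRU: F F F . . . F . F . . F . F → 7 faults.
A − B = 8 − 7 = 1.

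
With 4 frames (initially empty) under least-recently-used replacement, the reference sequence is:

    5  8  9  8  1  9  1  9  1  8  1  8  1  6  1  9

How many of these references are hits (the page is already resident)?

11

5: miss, frames [5]
8: miss, frames [5, 8]
9: miss, frames [5, 8, 9]
8: hit
1: miss, frames [5, 9, 8, 1]
9: hit
1: hit
9: hit
1: hit
8: hit
1: hit
8: hit
1: hit
6: miss, evict 5, frames [9, 8, 1, 6]
1: hit
9: hit
Hits: 11.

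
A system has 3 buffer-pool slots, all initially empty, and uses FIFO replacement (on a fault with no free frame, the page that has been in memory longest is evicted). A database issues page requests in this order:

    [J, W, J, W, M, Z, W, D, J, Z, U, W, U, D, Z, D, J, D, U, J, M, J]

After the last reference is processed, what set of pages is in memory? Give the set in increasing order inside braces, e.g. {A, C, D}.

{J, M, U}

J -> fault, frames [J]
W -> fault, frames [J, W]
J -> hit
W -> hit
M -> fault, frames [J, W, M]
Z -> fault, evict J, frames [W, M, Z]
W -> hit
D -> fault, evict W, frames [M, Z, D]
J -> fault, evict M, frames [Z, D, J]
Z -> hit
U -> fault, evict Z, frames [D, J, U]
W -> fault, evict D, frames [J, U, W]
U -> hit
D -> fault, evict J, frames [U, W, D]
Z -> fault, evict U, frames [W, D, Z]
D -> hit
J -> fault, evict W, frames [D, Z, J]
D -> hit
U -> fault, evict D, frames [Z, J, U]
J -> hit
M -> fault, evict Z, frames [J, U, M]
J -> hit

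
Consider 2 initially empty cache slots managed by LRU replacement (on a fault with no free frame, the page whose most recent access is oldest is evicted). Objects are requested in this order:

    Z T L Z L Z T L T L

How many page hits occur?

Z: fault, frames [Z]
T: fault, frames [Z, T]
L: fault, evict Z, frames [T, L]
Z: fault, evict T, frames [L, Z]
L: hit
Z: hit
T: fault, evict L, frames [Z, T]
L: fault, evict Z, frames [T, L]
T: hit
L: hit
Hits: 4.

4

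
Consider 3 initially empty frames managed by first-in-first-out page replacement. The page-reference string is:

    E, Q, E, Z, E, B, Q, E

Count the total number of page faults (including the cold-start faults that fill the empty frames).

E -> miss, frames {E}
Q -> miss, frames {E,Q}
E -> hit
Z -> miss, frames {E,Q,Z}
E -> hit
B -> miss, evict E, frames {Q,Z,B}
Q -> hit
E -> miss, evict Q, frames {Z,B,E}
Page faults: 5.

5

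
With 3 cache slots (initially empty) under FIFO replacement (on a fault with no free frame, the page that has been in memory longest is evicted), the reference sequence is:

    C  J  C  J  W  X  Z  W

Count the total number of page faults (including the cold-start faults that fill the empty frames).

5

C → miss, frames (C)
J → miss, frames (C J)
C → hit
J → hit
W → miss, frames (C J W)
X → miss, evict C, frames (J W X)
Z → miss, evict J, frames (W X Z)
W → hit
Page faults: 5.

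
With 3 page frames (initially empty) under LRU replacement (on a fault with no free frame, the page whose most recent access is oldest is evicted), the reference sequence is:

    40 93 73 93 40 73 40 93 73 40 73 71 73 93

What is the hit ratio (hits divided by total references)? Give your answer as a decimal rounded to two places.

40 -> miss, frames {40}
93 -> miss, frames {40,93}
73 -> miss, frames {40,93,73}
93 -> hit
40 -> hit
73 -> hit
40 -> hit
93 -> hit
73 -> hit
40 -> hit
73 -> hit
71 -> miss, evict 93, frames {40,73,71}
73 -> hit
93 -> miss, evict 40, frames {71,73,93}
Hits: 9 of 14 references → 9/14 = 0.6429.

0.64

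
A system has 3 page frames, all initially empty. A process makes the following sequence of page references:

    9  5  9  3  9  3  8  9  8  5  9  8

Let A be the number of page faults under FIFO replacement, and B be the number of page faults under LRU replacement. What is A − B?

1

Under FIFO: F F . F . . F F . F . . → 6 faults.
Under LRU: F F . F . . F . . F . . → 5 faults.
A − B = 6 − 5 = 1.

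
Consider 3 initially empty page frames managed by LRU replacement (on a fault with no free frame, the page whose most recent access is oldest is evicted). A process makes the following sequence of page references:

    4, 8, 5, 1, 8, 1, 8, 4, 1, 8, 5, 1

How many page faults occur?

6

4 → fault, frames (4)
8 → fault, frames (4 8)
5 → fault, frames (4 8 5)
1 → fault, evict 4, frames (8 5 1)
8 → hit
1 → hit
8 → hit
4 → fault, evict 5, frames (1 8 4)
1 → hit
8 → hit
5 → fault, evict 4, frames (1 8 5)
1 → hit
Page faults: 6.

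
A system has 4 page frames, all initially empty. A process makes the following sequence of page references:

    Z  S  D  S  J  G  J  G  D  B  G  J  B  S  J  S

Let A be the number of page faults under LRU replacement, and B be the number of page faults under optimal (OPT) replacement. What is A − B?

Under LRU: F F F . F F . . . F . . . F . . → 7 faults.
Under OPT: F F F . F F . . . F . . . . . . → 6 faults.
A − B = 7 − 6 = 1.

1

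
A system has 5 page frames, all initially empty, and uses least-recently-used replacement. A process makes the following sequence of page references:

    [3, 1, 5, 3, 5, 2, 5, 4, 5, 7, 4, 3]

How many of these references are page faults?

6

3 → fault, frames [3]
1 → fault, frames [3, 1]
5 → fault, frames [3, 1, 5]
3 → hit
5 → hit
2 → fault, frames [1, 3, 5, 2]
5 → hit
4 → fault, frames [1, 3, 2, 5, 4]
5 → hit
7 → fault, evict 1, frames [3, 2, 4, 5, 7]
4 → hit
3 → hit
Page faults: 6.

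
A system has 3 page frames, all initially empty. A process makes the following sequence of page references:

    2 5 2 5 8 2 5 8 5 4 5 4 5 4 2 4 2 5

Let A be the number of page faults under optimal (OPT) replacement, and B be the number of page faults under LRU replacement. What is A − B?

Under OPT: F F . . F . . . . F . . . . . . . . → 4 faults.
Under LRU: F F . . F . . . . F . . . . F . . . → 5 faults.
A − B = 4 − 5 = -1.

-1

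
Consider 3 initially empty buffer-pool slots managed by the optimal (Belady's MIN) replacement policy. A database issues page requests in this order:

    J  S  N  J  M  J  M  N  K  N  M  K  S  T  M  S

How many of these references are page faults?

J -> fault, frames (J)
S -> fault, frames (J S)
N -> fault, frames (J S N)
J -> hit
M -> fault, evict S, frames (J N M)
J -> hit
M -> hit
N -> hit
K -> fault, evict J, frames (N M K)
N -> hit
M -> hit
K -> hit
S -> fault, evict K, frames (N M S)
T -> fault, evict N, frames (M S T)
M -> hit
S -> hit
Page faults: 7.

7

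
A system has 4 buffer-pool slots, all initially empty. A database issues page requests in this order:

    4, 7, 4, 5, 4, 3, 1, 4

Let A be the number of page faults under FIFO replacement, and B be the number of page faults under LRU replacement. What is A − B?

Under FIFO: F F . F . F F F → 6 faults.
Under LRU: F F . F . F F . → 5 faults.
A − B = 6 − 5 = 1.

1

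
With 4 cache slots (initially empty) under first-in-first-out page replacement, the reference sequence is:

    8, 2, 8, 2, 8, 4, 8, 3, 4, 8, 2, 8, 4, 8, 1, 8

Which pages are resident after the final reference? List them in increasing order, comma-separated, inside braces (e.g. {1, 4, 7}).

8 → miss, frames (8)
2 → miss, frames (8 2)
8 → hit
2 → hit
8 → hit
4 → miss, frames (8 2 4)
8 → hit
3 → miss, frames (8 2 4 3)
4 → hit
8 → hit
2 → hit
8 → hit
4 → hit
8 → hit
1 → miss, evict 8, frames (2 4 3 1)
8 → miss, evict 2, frames (4 3 1 8)

{1, 3, 4, 8}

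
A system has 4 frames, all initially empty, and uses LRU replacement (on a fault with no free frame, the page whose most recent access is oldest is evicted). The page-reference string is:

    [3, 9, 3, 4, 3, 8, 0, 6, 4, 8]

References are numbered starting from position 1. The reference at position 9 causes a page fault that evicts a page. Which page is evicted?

pos 1: 3 → miss, frames {3}
pos 2: 9 → miss, frames {3,9}
pos 3: 3 → hit
pos 4: 4 → miss, frames {9,3,4}
pos 5: 3 → hit
pos 6: 8 → miss, frames {9,4,3,8}
pos 7: 0 → miss, evict 9, frames {4,3,8,0}
pos 8: 6 → miss, evict 4, frames {3,8,0,6}
pos 9: 4 → miss, evict 3, frames {8,0,6,4}
At position 9, page 3 is evicted.

3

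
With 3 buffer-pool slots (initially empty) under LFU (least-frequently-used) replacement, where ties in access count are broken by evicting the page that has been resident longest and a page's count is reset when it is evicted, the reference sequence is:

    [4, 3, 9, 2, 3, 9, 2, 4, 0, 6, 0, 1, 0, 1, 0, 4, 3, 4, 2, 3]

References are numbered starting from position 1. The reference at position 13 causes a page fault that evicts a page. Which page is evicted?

pos 1: 4: fault, frames {4}
pos 2: 3: fault, frames {4,3}
pos 3: 9: fault, frames {4,3,9}
pos 4: 2: fault, evict 4, frames {3,9,2}
pos 5: 3: hit
pos 6: 9: hit
pos 7: 2: hit
pos 8: 4: fault, evict 3, frames {9,2,4}
pos 9: 0: fault, evict 4, frames {9,2,0}
pos 10: 6: fault, evict 0, frames {9,2,6}
pos 11: 0: fault, evict 6, frames {9,2,0}
pos 12: 1: fault, evict 0, frames {9,2,1}
pos 13: 0: fault, evict 1, frames {9,2,0}
At position 13, page 1 is evicted.

1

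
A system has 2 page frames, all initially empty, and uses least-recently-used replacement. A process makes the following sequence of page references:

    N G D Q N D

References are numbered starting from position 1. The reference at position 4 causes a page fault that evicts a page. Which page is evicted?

G

pos 1: N: fault, frames (N)
pos 2: G: fault, frames (N G)
pos 3: D: fault, evict N, frames (G D)
pos 4: Q: fault, evict G, frames (D Q)
At position 4, page G is evicted.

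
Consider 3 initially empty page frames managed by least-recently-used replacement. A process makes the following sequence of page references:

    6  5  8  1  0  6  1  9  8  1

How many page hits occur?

6: fault, frames (6)
5: fault, frames (6 5)
8: fault, frames (6 5 8)
1: fault, evict 6, frames (5 8 1)
0: fault, evict 5, frames (8 1 0)
6: fault, evict 8, frames (1 0 6)
1: hit
9: fault, evict 0, frames (6 1 9)
8: fault, evict 6, frames (1 9 8)
1: hit
Hits: 2.

2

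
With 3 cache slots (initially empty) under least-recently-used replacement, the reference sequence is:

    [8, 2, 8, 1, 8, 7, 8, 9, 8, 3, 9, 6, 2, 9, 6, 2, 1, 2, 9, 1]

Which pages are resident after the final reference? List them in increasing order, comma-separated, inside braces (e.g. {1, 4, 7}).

8 → miss, frames [8]
2 → miss, frames [8, 2]
8 → hit
1 → miss, frames [2, 8, 1]
8 → hit
7 → miss, evict 2, frames [1, 8, 7]
8 → hit
9 → miss, evict 1, frames [7, 8, 9]
8 → hit
3 → miss, evict 7, frames [9, 8, 3]
9 → hit
6 → miss, evict 8, frames [3, 9, 6]
2 → miss, evict 3, frames [9, 6, 2]
9 → hit
6 → hit
2 → hit
1 → miss, evict 9, frames [6, 2, 1]
2 → hit
9 → miss, evict 6, frames [1, 2, 9]
1 → hit

{1, 2, 9}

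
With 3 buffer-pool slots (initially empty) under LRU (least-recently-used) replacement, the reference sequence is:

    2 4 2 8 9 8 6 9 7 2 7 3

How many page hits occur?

2 -> fault, frames [2]
4 -> fault, frames [2, 4]
2 -> hit
8 -> fault, frames [4, 2, 8]
9 -> fault, evict 4, frames [2, 8, 9]
8 -> hit
6 -> fault, evict 2, frames [9, 8, 6]
9 -> hit
7 -> fault, evict 8, frames [6, 9, 7]
2 -> fault, evict 6, frames [9, 7, 2]
7 -> hit
3 -> fault, evict 9, frames [2, 7, 3]
Hits: 4.

4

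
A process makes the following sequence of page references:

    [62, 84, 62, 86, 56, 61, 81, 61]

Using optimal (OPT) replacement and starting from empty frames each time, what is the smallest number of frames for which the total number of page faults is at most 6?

f=1: 8 faults
f=2: 6 faults
f=3: 6 faults
f=4: 6 faults
f=5: 6 faults
f=6: 6 faults
Smallest f with faults ≤ 6 is 2.

2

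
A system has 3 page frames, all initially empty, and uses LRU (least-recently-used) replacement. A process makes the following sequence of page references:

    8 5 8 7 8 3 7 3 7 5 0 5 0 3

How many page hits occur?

7

8 → fault, frames [8]
5 → fault, frames [8, 5]
8 → hit
7 → fault, frames [5, 8, 7]
8 → hit
3 → fault, evict 5, frames [7, 8, 3]
7 → hit
3 → hit
7 → hit
5 → fault, evict 8, frames [3, 7, 5]
0 → fault, evict 3, frames [7, 5, 0]
5 → hit
0 → hit
3 → fault, evict 7, frames [5, 0, 3]
Hits: 7.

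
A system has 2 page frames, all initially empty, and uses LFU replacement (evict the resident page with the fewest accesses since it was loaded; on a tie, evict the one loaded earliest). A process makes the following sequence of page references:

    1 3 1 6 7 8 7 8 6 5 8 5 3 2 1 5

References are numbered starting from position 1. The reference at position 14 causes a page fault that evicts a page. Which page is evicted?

pos 1: 1 -> miss, frames {1}
pos 2: 3 -> miss, frames {1,3}
pos 3: 1 -> hit
pos 4: 6 -> miss, evict 3, frames {1,6}
pos 5: 7 -> miss, evict 6, frames {1,7}
pos 6: 8 -> miss, evict 7, frames {1,8}
pos 7: 7 -> miss, evict 8, frames {1,7}
pos 8: 8 -> miss, evict 7, frames {1,8}
pos 9: 6 -> miss, evict 8, frames {1,6}
pos 10: 5 -> miss, evict 6, frames {1,5}
pos 11: 8 -> miss, evict 5, frames {1,8}
pos 12: 5 -> miss, evict 8, frames {1,5}
pos 13: 3 -> miss, evict 5, frames {1,3}
pos 14: 2 -> miss, evict 3, frames {1,2}
At position 14, page 3 is evicted.

3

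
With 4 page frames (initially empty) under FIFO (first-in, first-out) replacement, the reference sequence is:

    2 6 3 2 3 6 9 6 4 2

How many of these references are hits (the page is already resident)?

2: fault, frames [2]
6: fault, frames [2, 6]
3: fault, frames [2, 6, 3]
2: hit
3: hit
6: hit
9: fault, frames [2, 6, 3, 9]
6: hit
4: fault, evict 2, frames [6, 3, 9, 4]
2: fault, evict 6, frames [3, 9, 4, 2]
Hits: 4.

4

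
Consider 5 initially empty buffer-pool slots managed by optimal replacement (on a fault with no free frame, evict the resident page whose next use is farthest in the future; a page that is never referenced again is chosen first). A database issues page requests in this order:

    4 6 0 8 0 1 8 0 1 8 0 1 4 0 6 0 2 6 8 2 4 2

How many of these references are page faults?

4 -> fault, frames (4)
6 -> fault, frames (4 6)
0 -> fault, frames (4 6 0)
8 -> fault, frames (4 6 0 8)
0 -> hit
1 -> fault, frames (4 6 0 8 1)
8 -> hit
0 -> hit
1 -> hit
8 -> hit
0 -> hit
1 -> hit
4 -> hit
0 -> hit
6 -> hit
0 -> hit
2 -> fault, evict 1, frames (4 6 0 8 2)
6 -> hit
8 -> hit
2 -> hit
4 -> hit
2 -> hit
Page faults: 6.

6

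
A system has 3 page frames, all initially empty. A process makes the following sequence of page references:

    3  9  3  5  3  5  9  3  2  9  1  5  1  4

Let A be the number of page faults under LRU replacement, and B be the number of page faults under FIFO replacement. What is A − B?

1

Under LRU: F F . F . . . . F . F F . F → 7 faults.
Under FIFO: F F . F . . . . F . F . . F → 6 faults.
A − B = 7 − 6 = 1.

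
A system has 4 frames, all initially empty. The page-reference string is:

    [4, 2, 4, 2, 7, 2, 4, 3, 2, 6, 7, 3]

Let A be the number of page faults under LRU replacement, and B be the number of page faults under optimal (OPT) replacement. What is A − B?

1

Under LRU: F F . . F . . F . F F . → 6 faults.
Under OPT: F F . . F . . F . F . . → 5 faults.
A − B = 6 − 5 = 1.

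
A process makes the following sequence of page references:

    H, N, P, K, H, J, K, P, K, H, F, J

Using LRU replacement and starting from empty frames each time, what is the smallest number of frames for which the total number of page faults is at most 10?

3

f=1: 12 faults
f=2: 11 faults
f=3: 10 faults
f=4: 7 faults
f=5: 6 faults
f=6: 6 faults
Smallest f with faults ≤ 10 is 3.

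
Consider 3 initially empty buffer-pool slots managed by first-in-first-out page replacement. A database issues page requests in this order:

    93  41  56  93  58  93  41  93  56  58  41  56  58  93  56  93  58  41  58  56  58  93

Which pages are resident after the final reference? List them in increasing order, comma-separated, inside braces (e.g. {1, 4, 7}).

{56, 58, 93}

93 → fault, frames (93)
41 → fault, frames (93 41)
56 → fault, frames (93 41 56)
93 → hit
58 → fault, evict 93, frames (41 56 58)
93 → fault, evict 41, frames (56 58 93)
41 → fault, evict 56, frames (58 93 41)
93 → hit
56 → fault, evict 58, frames (93 41 56)
58 → fault, evict 93, frames (41 56 58)
41 → hit
56 → hit
58 → hit
93 → fault, evict 41, frames (56 58 93)
56 → hit
93 → hit
58 → hit
41 → fault, evict 56, frames (58 93 41)
58 → hit
56 → fault, evict 58, frames (93 41 56)
58 → fault, evict 93, frames (41 56 58)
93 → fault, evict 41, frames (56 58 93)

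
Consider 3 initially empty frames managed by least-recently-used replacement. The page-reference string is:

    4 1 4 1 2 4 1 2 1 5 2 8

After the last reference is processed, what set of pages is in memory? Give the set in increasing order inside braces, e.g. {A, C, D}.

4: fault, frames {4}
1: fault, frames {4,1}
4: hit
1: hit
2: fault, frames {4,1,2}
4: hit
1: hit
2: hit
1: hit
5: fault, evict 4, frames {2,1,5}
2: hit
8: fault, evict 1, frames {5,2,8}

{2, 5, 8}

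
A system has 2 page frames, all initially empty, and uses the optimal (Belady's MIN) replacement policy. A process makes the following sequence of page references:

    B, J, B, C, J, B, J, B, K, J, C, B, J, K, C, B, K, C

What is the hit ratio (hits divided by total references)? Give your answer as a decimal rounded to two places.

0.44

B -> miss, frames [B]
J -> miss, frames [B, J]
B -> hit
C -> miss, evict B, frames [J, C]
J -> hit
B -> miss, evict C, frames [J, B]
J -> hit
B -> hit
K -> miss, evict B, frames [J, K]
J -> hit
C -> miss, evict K, frames [J, C]
B -> miss, evict C, frames [J, B]
J -> hit
K -> miss, evict J, frames [B, K]
C -> miss, evict K, frames [B, C]
B -> hit
K -> miss, evict B, frames [C, K]
C -> hit
Hits: 8 of 18 references → 8/18 = 0.4444.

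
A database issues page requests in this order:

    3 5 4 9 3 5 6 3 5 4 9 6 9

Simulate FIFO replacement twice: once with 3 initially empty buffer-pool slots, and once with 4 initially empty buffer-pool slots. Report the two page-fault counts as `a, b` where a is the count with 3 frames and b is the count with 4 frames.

9, 10

3 frames: F F F F F F F . . F F . . → 9 faults.
4 frames: F F F F . . F F F F F F . → 10 faults.
10 > 9: adding a frame increased faults — Belady's anomaly.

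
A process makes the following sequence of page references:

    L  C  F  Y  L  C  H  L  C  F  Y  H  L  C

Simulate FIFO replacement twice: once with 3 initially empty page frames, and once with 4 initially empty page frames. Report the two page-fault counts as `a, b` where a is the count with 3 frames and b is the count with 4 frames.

3 frames: F F F F F F F . . F F . F F → 11 faults.
4 frames: F F F F . . F F F F F F F F → 12 faults.
12 > 11: adding a frame increased faults — Belady's anomaly.

11, 12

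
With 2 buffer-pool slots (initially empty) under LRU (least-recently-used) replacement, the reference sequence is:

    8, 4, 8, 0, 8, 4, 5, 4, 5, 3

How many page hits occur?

4

8: fault, frames (8)
4: fault, frames (8 4)
8: hit
0: fault, evict 4, frames (8 0)
8: hit
4: fault, evict 0, frames (8 4)
5: fault, evict 8, frames (4 5)
4: hit
5: hit
3: fault, evict 4, frames (5 3)
Hits: 4.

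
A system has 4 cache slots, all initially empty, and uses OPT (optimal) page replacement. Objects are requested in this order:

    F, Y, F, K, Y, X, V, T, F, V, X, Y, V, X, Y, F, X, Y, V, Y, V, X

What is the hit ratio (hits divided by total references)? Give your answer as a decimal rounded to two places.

0.68

F → miss, frames [F]
Y → miss, frames [F, Y]
F → hit
K → miss, frames [F, Y, K]
Y → hit
X → miss, frames [F, Y, K, X]
V → miss, evict K, frames [F, Y, X, V]
T → miss, evict Y, frames [F, X, V, T]
F → hit
V → hit
X → hit
Y → miss, evict T, frames [F, X, V, Y]
V → hit
X → hit
Y → hit
F → hit
X → hit
Y → hit
V → hit
Y → hit
V → hit
X → hit
Hits: 15 of 22 references → 15/22 = 0.6818.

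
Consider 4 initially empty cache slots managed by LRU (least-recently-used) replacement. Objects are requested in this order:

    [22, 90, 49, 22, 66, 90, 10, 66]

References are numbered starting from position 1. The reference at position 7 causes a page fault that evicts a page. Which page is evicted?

pos 1: 22 → miss, frames [22]
pos 2: 90 → miss, frames [22, 90]
pos 3: 49 → miss, frames [22, 90, 49]
pos 4: 22 → hit
pos 5: 66 → miss, frames [90, 49, 22, 66]
pos 6: 90 → hit
pos 7: 10 → miss, evict 49, frames [22, 66, 90, 10]
At position 7, page 49 is evicted.

49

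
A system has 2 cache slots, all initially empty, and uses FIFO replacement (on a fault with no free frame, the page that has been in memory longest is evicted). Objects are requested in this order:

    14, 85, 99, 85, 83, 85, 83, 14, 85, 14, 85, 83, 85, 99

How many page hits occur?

5

14: fault, frames (14)
85: fault, frames (14 85)
99: fault, evict 14, frames (85 99)
85: hit
83: fault, evict 85, frames (99 83)
85: fault, evict 99, frames (83 85)
83: hit
14: fault, evict 83, frames (85 14)
85: hit
14: hit
85: hit
83: fault, evict 85, frames (14 83)
85: fault, evict 14, frames (83 85)
99: fault, evict 83, frames (85 99)
Hits: 5.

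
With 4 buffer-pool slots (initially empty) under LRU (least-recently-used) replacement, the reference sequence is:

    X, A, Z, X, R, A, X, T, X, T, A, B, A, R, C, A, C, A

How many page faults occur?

X → miss, frames [X]
A → miss, frames [X, A]
Z → miss, frames [X, A, Z]
X → hit
R → miss, frames [A, Z, X, R]
A → hit
X → hit
T → miss, evict Z, frames [R, A, X, T]
X → hit
T → hit
A → hit
B → miss, evict R, frames [X, T, A, B]
A → hit
R → miss, evict X, frames [T, B, A, R]
C → miss, evict T, frames [B, A, R, C]
A → hit
C → hit
A → hit
Page faults: 8.

8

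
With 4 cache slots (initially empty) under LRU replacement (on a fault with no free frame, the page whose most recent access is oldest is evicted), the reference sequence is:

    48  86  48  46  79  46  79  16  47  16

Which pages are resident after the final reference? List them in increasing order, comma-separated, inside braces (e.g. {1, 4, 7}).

48 → miss, frames (48)
86 → miss, frames (48 86)
48 → hit
46 → miss, frames (86 48 46)
79 → miss, frames (86 48 46 79)
46 → hit
79 → hit
16 → miss, evict 86, frames (48 46 79 16)
47 → miss, evict 48, frames (46 79 16 47)
16 → hit

{16, 46, 47, 79}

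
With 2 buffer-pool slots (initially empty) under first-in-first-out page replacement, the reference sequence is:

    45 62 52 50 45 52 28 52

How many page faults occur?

7

45 → miss, frames (45)
62 → miss, frames (45 62)
52 → miss, evict 45, frames (62 52)
50 → miss, evict 62, frames (52 50)
45 → miss, evict 52, frames (50 45)
52 → miss, evict 50, frames (45 52)
28 → miss, evict 45, frames (52 28)
52 → hit
Page faults: 7.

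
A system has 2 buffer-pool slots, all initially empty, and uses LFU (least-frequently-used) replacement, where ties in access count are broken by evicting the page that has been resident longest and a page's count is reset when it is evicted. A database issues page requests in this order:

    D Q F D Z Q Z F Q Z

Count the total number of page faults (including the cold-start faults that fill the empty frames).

D: fault, frames {D}
Q: fault, frames {D,Q}
F: fault, evict D, frames {Q,F}
D: fault, evict Q, frames {F,D}
Z: fault, evict F, frames {D,Z}
Q: fault, evict D, frames {Z,Q}
Z: hit
F: fault, evict Q, frames {Z,F}
Q: fault, evict F, frames {Z,Q}
Z: hit
Page faults: 8.

8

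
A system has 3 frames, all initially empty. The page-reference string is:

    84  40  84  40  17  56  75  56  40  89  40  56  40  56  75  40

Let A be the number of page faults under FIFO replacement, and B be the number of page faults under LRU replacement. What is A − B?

2

Under FIFO: F F . . F F F . F F . F . . F F → 10 faults.
Under LRU: F F . . F F F . F F . . . . F . → 8 faults.
A − B = 10 − 8 = 2.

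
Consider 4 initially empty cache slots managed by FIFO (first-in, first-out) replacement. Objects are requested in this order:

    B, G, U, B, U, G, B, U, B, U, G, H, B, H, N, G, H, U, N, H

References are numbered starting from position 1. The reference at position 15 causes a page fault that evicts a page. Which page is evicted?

B

pos 1: B: fault, frames {B}
pos 2: G: fault, frames {B,G}
pos 3: U: fault, frames {B,G,U}
pos 4: B: hit
pos 5: U: hit
pos 6: G: hit
pos 7: B: hit
pos 8: U: hit
pos 9: B: hit
pos 10: U: hit
pos 11: G: hit
pos 12: H: fault, frames {B,G,U,H}
pos 13: B: hit
pos 14: H: hit
pos 15: N: fault, evict B, frames {G,U,H,N}
At position 15, page B is evicted.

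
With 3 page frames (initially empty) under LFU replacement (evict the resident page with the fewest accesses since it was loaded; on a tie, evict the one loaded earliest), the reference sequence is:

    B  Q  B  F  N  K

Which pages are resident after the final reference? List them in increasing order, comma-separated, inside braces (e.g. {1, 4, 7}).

B → miss, frames [B]
Q → miss, frames [B, Q]
B → hit
F → miss, frames [B, Q, F]
N → miss, evict Q, frames [B, F, N]
K → miss, evict F, frames [B, N, K]

{B, K, N}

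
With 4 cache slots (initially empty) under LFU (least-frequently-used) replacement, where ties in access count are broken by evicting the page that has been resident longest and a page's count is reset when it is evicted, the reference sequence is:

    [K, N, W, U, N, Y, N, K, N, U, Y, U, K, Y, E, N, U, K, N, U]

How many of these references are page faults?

K: miss, frames {K}
N: miss, frames {K,N}
W: miss, frames {K,N,W}
U: miss, frames {K,N,W,U}
N: hit
Y: miss, evict K, frames {N,W,U,Y}
N: hit
K: miss, evict W, frames {N,U,Y,K}
N: hit
U: hit
Y: hit
U: hit
K: hit
Y: hit
E: miss, evict K, frames {N,U,Y,E}
N: hit
U: hit
K: miss, evict E, frames {N,U,Y,K}
N: hit
U: hit
Page faults: 8.

8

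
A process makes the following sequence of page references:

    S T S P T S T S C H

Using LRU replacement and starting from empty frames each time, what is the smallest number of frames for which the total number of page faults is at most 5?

f=1: 10 faults
f=2: 7 faults
f=3: 5 faults
f=4: 5 faults
f=5: 5 faults
Smallest f with faults ≤ 5 is 3.

3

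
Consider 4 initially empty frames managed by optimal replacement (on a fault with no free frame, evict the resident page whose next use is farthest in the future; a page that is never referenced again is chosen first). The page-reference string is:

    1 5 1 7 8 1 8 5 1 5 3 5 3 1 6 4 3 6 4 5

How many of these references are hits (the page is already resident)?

13

1: fault, frames [1]
5: fault, frames [1, 5]
1: hit
7: fault, frames [1, 5, 7]
8: fault, frames [1, 5, 7, 8]
1: hit
8: hit
5: hit
1: hit
5: hit
3: fault, evict 8, frames [1, 5, 7, 3]
5: hit
3: hit
1: hit
6: fault, evict 7, frames [1, 5, 3, 6]
4: fault, evict 1, frames [5, 3, 6, 4]
3: hit
6: hit
4: hit
5: hit
Hits: 13.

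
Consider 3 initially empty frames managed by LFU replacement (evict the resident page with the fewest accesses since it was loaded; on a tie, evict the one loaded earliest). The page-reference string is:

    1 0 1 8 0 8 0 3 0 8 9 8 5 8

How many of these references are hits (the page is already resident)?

1: fault, frames [1]
0: fault, frames [1, 0]
1: hit
8: fault, frames [1, 0, 8]
0: hit
8: hit
0: hit
3: fault, evict 1, frames [0, 8, 3]
0: hit
8: hit
9: fault, evict 3, frames [0, 8, 9]
8: hit
5: fault, evict 9, frames [0, 8, 5]
8: hit
Hits: 8.

8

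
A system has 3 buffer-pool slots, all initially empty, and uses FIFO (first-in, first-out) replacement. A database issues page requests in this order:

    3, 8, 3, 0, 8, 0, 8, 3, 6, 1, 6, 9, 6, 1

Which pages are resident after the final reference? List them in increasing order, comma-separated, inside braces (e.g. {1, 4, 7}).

{1, 6, 9}

3 → fault, frames {3}
8 → fault, frames {3,8}
3 → hit
0 → fault, frames {3,8,0}
8 → hit
0 → hit
8 → hit
3 → hit
6 → fault, evict 3, frames {8,0,6}
1 → fault, evict 8, frames {0,6,1}
6 → hit
9 → fault, evict 0, frames {6,1,9}
6 → hit
1 → hit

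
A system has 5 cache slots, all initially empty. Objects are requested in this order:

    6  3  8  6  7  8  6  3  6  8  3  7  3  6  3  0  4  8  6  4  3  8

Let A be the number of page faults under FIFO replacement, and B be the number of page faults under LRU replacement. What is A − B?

2

Under FIFO: F F F . F . . . . . . . . . . F F . F . F F → 9 faults.
Under LRU: F F F . F . . . . . . . . . . F F F . . . . → 7 faults.
A − B = 9 − 7 = 2.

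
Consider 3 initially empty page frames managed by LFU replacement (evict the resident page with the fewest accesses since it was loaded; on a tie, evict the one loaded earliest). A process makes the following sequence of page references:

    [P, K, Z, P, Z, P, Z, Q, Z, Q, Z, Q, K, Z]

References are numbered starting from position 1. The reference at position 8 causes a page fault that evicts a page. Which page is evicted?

K

pos 1: P -> fault, frames {P}
pos 2: K -> fault, frames {P,K}
pos 3: Z -> fault, frames {P,K,Z}
pos 4: P -> hit
pos 5: Z -> hit
pos 6: P -> hit
pos 7: Z -> hit
pos 8: Q -> fault, evict K, frames {P,Z,Q}
At position 8, page K is evicted.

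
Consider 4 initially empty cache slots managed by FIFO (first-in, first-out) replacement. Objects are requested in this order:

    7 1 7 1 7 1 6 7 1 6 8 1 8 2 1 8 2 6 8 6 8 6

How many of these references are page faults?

5

7 -> fault, frames [7]
1 -> fault, frames [7, 1]
7 -> hit
1 -> hit
7 -> hit
1 -> hit
6 -> fault, frames [7, 1, 6]
7 -> hit
1 -> hit
6 -> hit
8 -> fault, frames [7, 1, 6, 8]
1 -> hit
8 -> hit
2 -> fault, evict 7, frames [1, 6, 8, 2]
1 -> hit
8 -> hit
2 -> hit
6 -> hit
8 -> hit
6 -> hit
8 -> hit
6 -> hit
Page faults: 5.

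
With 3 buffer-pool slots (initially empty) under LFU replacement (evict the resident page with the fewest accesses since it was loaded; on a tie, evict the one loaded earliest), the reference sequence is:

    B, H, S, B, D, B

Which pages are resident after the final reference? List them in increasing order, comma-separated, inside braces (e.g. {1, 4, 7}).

{B, D, S}

B -> fault, frames {B}
H -> fault, frames {B,H}
S -> fault, frames {B,H,S}
B -> hit
D -> fault, evict H, frames {B,S,D}
B -> hit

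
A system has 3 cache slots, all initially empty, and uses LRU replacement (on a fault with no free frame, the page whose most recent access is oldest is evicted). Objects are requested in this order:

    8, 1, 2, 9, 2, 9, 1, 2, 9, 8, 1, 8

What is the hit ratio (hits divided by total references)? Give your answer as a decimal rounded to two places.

8 → fault, frames [8]
1 → fault, frames [8, 1]
2 → fault, frames [8, 1, 2]
9 → fault, evict 8, frames [1, 2, 9]
2 → hit
9 → hit
1 → hit
2 → hit
9 → hit
8 → fault, evict 1, frames [2, 9, 8]
1 → fault, evict 2, frames [9, 8, 1]
8 → hit
Hits: 6 of 12 references → 6/12 = 0.5000.

0.50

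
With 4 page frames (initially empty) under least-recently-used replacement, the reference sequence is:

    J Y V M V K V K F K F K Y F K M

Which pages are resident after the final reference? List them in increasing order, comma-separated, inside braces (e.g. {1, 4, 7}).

J -> miss, frames [J]
Y -> miss, frames [J, Y]
V -> miss, frames [J, Y, V]
M -> miss, frames [J, Y, V, M]
V -> hit
K -> miss, evict J, frames [Y, M, V, K]
V -> hit
K -> hit
F -> miss, evict Y, frames [M, V, K, F]
K -> hit
F -> hit
K -> hit
Y -> miss, evict M, frames [V, F, K, Y]
F -> hit
K -> hit
M -> miss, evict V, frames [Y, F, K, M]

{F, K, M, Y}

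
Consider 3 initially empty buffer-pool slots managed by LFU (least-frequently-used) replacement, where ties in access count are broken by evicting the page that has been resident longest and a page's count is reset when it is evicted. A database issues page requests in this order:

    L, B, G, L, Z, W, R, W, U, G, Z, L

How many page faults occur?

L → fault, frames [L]
B → fault, frames [L, B]
G → fault, frames [L, B, G]
L → hit
Z → fault, evict B, frames [L, G, Z]
W → fault, evict G, frames [L, Z, W]
R → fault, evict Z, frames [L, W, R]
W → hit
U → fault, evict R, frames [L, W, U]
G → fault, evict U, frames [L, W, G]
Z → fault, evict G, frames [L, W, Z]
L → hit
Page faults: 9.

9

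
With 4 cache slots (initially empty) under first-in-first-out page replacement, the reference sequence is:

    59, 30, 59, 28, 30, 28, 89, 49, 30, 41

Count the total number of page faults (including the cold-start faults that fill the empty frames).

59 -> miss, frames (59)
30 -> miss, frames (59 30)
59 -> hit
28 -> miss, frames (59 30 28)
30 -> hit
28 -> hit
89 -> miss, frames (59 30 28 89)
49 -> miss, evict 59, frames (30 28 89 49)
30 -> hit
41 -> miss, evict 30, frames (28 89 49 41)
Page faults: 6.

6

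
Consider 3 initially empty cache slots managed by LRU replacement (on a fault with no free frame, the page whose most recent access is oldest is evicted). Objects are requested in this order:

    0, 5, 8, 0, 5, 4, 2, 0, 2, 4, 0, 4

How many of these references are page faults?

0 → fault, frames (0)
5 → fault, frames (0 5)
8 → fault, frames (0 5 8)
0 → hit
5 → hit
4 → fault, evict 8, frames (0 5 4)
2 → fault, evict 0, frames (5 4 2)
0 → fault, evict 5, frames (4 2 0)
2 → hit
4 → hit
0 → hit
4 → hit
Page faults: 6.

6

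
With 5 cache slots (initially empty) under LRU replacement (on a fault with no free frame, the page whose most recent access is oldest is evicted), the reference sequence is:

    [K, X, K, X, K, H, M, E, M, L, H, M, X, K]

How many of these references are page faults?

K: fault, frames [K]
X: fault, frames [K, X]
K: hit
X: hit
K: hit
H: fault, frames [X, K, H]
M: fault, frames [X, K, H, M]
E: fault, frames [X, K, H, M, E]
M: hit
L: fault, evict X, frames [K, H, E, M, L]
H: hit
M: hit
X: fault, evict K, frames [E, L, H, M, X]
K: fault, evict E, frames [L, H, M, X, K]
Page faults: 8.

8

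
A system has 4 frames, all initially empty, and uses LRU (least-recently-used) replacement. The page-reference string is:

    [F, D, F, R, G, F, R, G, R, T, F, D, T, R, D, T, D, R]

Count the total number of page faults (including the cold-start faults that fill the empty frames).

F -> fault, frames [F]
D -> fault, frames [F, D]
F -> hit
R -> fault, frames [D, F, R]
G -> fault, frames [D, F, R, G]
F -> hit
R -> hit
G -> hit
R -> hit
T -> fault, evict D, frames [F, G, R, T]
F -> hit
D -> fault, evict G, frames [R, T, F, D]
T -> hit
R -> hit
D -> hit
T -> hit
D -> hit
R -> hit
Page faults: 6.

6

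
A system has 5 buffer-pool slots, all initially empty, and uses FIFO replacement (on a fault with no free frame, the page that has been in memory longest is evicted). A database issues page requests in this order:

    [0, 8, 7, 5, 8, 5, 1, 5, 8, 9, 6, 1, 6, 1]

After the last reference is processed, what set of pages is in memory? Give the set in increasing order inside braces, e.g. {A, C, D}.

0: fault, frames (0)
8: fault, frames (0 8)
7: fault, frames (0 8 7)
5: fault, frames (0 8 7 5)
8: hit
5: hit
1: fault, frames (0 8 7 5 1)
5: hit
8: hit
9: fault, evict 0, frames (8 7 5 1 9)
6: fault, evict 8, frames (7 5 1 9 6)
1: hit
6: hit
1: hit

{1, 5, 6, 7, 9}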